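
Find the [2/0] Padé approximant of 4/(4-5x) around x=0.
25*x**2/16 + 5*x/4 + 1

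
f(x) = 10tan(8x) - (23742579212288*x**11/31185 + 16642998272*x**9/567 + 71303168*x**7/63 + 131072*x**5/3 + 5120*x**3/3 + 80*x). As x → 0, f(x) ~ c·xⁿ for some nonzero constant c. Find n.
13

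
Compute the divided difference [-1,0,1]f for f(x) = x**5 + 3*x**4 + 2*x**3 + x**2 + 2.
4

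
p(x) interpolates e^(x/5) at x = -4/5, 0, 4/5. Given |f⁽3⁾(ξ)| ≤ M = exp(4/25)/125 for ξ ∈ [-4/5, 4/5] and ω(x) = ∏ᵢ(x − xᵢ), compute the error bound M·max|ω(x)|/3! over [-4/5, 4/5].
64*sqrt(3)*exp(4/25)/421875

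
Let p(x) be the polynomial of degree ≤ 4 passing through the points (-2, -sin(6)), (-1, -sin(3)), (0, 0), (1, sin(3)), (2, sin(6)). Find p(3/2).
5*sin(6)/16 + 7*sin(3)/8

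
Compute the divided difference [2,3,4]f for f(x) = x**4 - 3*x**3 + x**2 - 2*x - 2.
29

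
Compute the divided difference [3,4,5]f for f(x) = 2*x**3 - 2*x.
24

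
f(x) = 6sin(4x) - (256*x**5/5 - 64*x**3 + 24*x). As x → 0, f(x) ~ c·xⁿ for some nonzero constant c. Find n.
7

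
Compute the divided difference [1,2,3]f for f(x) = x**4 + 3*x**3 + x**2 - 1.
44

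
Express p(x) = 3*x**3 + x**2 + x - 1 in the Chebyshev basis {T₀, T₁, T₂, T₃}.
(-1/2)T₀ + (13/4)T₁ + (1/2)T₂ + (3/4)T₃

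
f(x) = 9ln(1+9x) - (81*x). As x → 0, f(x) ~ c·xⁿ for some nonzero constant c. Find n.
2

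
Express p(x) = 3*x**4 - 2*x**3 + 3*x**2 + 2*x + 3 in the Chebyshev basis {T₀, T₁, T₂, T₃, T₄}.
(45/8)T₀ + (1/2)T₁ + (3)T₂ + (-1/2)T₃ + (3/8)T₄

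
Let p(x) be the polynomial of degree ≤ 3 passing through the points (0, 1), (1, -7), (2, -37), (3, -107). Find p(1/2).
-11/8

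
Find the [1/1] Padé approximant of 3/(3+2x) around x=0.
1/(2*x/3 + 1)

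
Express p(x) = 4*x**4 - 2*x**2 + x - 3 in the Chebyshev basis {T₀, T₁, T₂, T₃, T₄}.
(-5/2)T₀ + T₁ + T₂ + (1/2)T₄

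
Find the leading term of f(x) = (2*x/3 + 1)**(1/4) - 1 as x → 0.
x/6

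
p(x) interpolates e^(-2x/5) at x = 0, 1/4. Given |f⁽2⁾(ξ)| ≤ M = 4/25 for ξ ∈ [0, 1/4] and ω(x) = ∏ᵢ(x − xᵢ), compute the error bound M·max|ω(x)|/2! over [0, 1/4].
1/800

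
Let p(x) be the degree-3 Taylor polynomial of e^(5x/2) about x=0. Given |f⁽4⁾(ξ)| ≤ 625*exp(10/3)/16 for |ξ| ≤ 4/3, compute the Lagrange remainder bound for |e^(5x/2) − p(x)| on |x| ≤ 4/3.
1250*exp(10/3)/243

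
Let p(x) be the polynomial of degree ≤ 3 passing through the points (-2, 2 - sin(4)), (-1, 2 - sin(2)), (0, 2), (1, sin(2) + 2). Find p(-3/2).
-7*sin(2)/8 - 5*sin(4)/16 + 2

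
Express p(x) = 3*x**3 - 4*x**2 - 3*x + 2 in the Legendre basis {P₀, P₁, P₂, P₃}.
(2/3)P₀ + (-6/5)P₁ + (-8/3)P₂ + (6/5)P₃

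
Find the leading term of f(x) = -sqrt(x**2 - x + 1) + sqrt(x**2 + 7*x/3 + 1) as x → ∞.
5/3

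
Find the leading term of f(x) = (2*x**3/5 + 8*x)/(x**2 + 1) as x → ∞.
2*x/5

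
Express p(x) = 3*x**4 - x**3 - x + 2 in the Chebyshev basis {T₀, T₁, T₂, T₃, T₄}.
(25/8)T₀ + (-7/4)T₁ + (3/2)T₂ + (-1/4)T₃ + (3/8)T₄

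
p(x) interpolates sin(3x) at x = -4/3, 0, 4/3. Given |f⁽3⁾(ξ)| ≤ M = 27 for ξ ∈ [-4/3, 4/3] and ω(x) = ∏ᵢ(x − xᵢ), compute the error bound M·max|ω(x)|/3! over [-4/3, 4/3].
64*sqrt(3)/27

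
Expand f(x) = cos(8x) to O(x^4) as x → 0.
1 - 32*x**2 + O(x**4)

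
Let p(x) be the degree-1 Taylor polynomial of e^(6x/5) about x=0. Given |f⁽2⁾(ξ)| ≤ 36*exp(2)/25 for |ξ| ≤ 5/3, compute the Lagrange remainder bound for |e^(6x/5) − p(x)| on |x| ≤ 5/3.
2*exp(2)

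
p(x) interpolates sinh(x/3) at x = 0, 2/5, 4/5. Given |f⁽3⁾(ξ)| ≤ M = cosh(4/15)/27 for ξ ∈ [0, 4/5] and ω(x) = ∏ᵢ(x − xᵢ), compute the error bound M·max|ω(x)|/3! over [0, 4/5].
8*sqrt(3)*cosh(4/15)/91125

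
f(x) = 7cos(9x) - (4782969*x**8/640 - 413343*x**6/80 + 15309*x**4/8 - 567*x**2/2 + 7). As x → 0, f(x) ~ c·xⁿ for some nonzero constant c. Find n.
10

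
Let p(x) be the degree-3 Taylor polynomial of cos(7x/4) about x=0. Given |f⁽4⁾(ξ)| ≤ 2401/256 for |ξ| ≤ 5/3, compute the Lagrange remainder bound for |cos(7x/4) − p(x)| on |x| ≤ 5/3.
1500625/497664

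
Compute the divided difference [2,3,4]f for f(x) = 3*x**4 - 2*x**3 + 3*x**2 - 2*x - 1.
150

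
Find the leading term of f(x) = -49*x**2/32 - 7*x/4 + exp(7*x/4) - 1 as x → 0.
343*x**3/384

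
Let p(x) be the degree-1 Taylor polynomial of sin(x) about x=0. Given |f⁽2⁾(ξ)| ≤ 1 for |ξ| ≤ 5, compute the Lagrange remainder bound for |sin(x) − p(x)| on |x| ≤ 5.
25/2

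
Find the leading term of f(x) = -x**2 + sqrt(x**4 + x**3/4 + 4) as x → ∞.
x/8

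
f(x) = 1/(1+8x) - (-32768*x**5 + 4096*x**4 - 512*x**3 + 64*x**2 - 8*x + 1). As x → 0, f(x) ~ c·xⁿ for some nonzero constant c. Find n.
6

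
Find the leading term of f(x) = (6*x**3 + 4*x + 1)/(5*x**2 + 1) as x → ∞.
6*x/5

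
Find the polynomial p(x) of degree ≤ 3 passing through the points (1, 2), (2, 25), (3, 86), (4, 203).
3*x**3 + x**2 - x - 1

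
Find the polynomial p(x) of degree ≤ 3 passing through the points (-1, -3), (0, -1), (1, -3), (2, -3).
x**3 - 2*x**2 - x - 1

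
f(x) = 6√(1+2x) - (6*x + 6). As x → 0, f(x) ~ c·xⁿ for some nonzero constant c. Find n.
2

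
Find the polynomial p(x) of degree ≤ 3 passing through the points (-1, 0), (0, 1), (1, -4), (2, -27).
-2*x**3 - 3*x**2 + 1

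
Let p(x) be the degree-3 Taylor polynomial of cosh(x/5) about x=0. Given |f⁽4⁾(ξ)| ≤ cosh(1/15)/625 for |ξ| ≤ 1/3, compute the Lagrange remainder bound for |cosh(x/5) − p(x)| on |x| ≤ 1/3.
cosh(1/15)/1215000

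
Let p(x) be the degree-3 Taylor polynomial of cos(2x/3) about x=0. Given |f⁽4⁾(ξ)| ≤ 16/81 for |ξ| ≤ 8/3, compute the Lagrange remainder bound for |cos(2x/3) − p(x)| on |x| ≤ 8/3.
8192/19683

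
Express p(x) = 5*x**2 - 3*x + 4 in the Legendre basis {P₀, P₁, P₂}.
(17/3)P₀ + (-3)P₁ + (10/3)P₂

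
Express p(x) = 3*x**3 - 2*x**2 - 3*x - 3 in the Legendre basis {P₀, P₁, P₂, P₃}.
(-11/3)P₀ + (-6/5)P₁ + (-4/3)P₂ + (6/5)P₃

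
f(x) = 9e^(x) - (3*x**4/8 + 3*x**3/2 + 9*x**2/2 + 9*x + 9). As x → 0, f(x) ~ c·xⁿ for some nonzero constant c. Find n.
5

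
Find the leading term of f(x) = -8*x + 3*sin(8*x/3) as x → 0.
-256*x**3/27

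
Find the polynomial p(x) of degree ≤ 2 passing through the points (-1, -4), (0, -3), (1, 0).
x**2 + 2*x - 3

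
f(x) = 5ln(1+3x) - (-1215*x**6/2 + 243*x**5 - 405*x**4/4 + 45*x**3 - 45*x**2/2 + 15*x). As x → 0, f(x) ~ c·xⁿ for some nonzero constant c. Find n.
7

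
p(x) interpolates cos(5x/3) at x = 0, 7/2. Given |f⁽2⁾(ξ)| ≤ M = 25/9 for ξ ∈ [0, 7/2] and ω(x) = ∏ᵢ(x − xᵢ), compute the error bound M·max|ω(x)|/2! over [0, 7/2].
1225/288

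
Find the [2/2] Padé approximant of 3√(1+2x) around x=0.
(15*x**2/4 + 15*x/2 + 3)/(x**2/4 + 3*x/2 + 1)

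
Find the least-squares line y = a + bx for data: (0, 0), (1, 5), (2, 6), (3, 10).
a = 3/5, b = 31/10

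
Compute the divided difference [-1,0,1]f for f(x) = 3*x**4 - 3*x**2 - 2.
0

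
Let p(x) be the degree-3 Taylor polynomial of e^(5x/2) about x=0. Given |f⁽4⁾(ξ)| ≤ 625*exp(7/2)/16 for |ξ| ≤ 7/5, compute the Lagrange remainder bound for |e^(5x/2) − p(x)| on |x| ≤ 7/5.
2401*exp(7/2)/384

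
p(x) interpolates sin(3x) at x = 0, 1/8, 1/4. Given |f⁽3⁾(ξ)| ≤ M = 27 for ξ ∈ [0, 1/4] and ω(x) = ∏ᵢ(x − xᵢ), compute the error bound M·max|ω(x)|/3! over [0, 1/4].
sqrt(3)/512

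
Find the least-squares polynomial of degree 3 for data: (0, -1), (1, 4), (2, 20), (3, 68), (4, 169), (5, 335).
-5/7 + (74/21)x + (-75/28)x² + (37/12)x³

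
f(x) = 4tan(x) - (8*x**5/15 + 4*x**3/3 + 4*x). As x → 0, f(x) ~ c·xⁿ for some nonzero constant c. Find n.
7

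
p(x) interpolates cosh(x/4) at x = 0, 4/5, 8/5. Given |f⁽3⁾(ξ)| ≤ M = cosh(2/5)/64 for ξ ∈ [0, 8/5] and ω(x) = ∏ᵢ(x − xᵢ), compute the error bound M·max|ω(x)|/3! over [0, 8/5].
sqrt(3)*cosh(2/5)/3375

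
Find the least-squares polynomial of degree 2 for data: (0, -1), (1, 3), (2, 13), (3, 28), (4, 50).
-33/35 + (69/70)x + (41/14)x²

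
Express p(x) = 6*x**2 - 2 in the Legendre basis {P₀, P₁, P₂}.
(4)P₂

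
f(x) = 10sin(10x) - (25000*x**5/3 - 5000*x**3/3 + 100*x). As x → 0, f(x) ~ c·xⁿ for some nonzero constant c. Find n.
7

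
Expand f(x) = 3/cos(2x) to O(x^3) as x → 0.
3 + 6*x**2 + O(x**3)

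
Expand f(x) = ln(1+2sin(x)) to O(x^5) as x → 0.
2*x - 2*x**2 + 7*x**3/3 - 10*x**4/3 + O(x**5)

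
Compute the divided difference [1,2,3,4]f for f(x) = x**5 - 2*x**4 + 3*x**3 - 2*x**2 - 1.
48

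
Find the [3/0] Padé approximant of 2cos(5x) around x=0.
2 - 25*x**2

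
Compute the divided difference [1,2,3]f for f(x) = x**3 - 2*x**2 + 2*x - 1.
4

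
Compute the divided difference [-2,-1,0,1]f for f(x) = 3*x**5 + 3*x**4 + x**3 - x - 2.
10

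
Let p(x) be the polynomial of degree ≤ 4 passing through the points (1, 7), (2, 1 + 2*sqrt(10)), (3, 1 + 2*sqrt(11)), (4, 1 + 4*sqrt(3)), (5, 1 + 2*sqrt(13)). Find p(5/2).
-5*sqrt(3)/8 + 3*sqrt(13)/64 + 49/64 + 15*sqrt(10)/16 + 45*sqrt(11)/32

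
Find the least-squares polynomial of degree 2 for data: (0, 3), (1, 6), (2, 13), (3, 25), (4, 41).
106/35 + (9/14)x + (31/14)x²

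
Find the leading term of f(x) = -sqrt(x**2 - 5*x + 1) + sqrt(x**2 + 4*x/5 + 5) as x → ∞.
29/10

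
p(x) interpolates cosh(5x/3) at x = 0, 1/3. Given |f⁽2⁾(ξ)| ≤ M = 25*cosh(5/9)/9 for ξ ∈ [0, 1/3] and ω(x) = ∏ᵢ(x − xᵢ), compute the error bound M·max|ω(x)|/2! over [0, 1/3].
25*cosh(5/9)/648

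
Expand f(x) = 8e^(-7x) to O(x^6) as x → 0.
8 - 56*x + 196*x**2 - 1372*x**3/3 + 2401*x**4/3 - 16807*x**5/15 + O(x**6)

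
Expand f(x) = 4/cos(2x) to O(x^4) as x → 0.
4 + 8*x**2 + O(x**4)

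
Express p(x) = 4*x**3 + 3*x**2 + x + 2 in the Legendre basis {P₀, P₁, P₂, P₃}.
(3)P₀ + (17/5)P₁ + (2)P₂ + (8/5)P₃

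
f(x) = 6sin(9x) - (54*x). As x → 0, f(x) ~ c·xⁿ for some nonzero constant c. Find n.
3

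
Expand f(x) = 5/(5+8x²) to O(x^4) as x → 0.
1 - 8*x**2/5 + O(x**4)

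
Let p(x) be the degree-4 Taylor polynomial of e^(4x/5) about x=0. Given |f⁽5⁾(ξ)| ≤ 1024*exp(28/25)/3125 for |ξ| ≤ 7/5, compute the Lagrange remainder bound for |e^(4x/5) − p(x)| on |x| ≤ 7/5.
2151296*exp(28/25)/146484375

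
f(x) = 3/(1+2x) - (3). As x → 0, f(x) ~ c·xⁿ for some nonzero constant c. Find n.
1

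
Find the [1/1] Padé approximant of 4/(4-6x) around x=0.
1/(1 - 3*x/2)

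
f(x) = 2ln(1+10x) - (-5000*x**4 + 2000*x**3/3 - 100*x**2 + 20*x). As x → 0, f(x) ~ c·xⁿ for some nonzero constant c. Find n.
5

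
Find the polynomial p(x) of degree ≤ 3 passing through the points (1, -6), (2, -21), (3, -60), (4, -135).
-2*x**3 - x - 3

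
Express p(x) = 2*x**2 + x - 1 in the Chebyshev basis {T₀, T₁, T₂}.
T₁ + T₂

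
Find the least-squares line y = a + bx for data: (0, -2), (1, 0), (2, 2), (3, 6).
a = -12/5, b = 13/5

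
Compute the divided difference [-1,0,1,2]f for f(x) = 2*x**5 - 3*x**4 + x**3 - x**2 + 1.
5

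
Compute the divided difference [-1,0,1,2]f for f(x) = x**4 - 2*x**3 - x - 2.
0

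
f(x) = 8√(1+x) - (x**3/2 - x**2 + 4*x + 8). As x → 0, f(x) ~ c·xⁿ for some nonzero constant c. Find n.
4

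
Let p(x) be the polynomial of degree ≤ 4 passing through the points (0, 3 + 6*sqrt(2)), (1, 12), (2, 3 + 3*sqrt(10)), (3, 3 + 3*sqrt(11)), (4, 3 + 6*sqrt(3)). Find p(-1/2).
-849/32 - 135*sqrt(11)/32 + 105*sqrt(3)/64 + 945*sqrt(2)/64 + 567*sqrt(10)/64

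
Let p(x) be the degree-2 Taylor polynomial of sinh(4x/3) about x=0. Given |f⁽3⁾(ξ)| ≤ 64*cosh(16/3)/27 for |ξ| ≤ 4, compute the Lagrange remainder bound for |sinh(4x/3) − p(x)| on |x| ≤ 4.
2048*cosh(16/3)/81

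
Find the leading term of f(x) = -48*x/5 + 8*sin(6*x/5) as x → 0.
-288*x**3/125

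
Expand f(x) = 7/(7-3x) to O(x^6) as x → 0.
1 + 3*x/7 + 9*x**2/49 + 27*x**3/343 + 81*x**4/2401 + 243*x**5/16807 + O(x**6)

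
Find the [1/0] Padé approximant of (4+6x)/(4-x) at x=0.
7*x/4 + 1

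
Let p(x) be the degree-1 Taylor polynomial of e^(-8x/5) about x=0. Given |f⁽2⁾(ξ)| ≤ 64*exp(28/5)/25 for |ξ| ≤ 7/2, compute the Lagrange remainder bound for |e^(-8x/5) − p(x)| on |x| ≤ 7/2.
392*exp(28/5)/25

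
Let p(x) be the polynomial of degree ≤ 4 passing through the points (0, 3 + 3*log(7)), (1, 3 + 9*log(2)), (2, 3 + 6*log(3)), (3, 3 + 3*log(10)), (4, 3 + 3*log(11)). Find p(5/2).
3 + log(405*11**(113/128)*3**(7/32)*5**(13/32)*7**(9/128)/11)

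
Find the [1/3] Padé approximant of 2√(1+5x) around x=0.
(35*x/4 + 2)/(125*x**3/64 - 25*x**2/16 + 15*x/8 + 1)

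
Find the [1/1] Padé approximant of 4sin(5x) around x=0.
20*x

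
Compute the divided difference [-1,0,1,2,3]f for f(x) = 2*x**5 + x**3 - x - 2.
10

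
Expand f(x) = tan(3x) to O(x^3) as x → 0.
3*x + O(x**3)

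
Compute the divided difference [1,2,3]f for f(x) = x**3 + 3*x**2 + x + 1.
9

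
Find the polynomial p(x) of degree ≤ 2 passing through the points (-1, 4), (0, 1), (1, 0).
x**2 - 2*x + 1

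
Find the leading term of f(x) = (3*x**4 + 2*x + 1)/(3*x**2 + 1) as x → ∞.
x**2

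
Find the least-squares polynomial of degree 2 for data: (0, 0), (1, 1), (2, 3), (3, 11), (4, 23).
2/5 + (-12/5)x + (2)x²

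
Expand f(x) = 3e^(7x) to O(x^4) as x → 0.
3 + 21*x + 147*x**2/2 + 343*x**3/2 + O(x**4)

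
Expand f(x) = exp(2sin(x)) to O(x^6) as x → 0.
1 + 2*x + 2*x**2 + x**3 - 23*x**5/60 + O(x**6)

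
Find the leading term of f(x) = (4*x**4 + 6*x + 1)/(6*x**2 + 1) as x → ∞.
2*x**2/3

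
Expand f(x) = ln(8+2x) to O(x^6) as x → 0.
log(8) + x/4 - x**2/32 + x**3/192 - x**4/1024 + x**5/5120 + O(x**6)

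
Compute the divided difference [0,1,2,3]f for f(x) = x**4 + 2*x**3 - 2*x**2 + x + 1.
8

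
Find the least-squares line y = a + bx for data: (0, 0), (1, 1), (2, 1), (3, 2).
a = 1/10, b = 3/5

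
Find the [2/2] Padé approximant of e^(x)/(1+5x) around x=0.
(271*x**2/1572 + 88*x/131 + 1)/(-2579*x**2/1572 + 612*x/131 + 1)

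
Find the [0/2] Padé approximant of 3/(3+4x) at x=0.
1/(4*x/3 + 1)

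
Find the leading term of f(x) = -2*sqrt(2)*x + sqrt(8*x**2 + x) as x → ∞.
sqrt(2)/8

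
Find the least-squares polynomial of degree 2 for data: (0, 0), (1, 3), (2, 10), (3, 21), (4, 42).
18/35 + (-43/35)x + (20/7)x²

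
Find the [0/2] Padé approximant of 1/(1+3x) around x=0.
1/(3*x + 1)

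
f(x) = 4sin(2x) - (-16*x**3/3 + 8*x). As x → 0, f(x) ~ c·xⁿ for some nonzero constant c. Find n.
5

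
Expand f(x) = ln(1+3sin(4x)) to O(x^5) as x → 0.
12*x - 72*x**2 + 544*x**3 - 4800*x**4 + O(x**5)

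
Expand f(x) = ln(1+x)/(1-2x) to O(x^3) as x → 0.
x + 3*x**2/2 + O(x**3)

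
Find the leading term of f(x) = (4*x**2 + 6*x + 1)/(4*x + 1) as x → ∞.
x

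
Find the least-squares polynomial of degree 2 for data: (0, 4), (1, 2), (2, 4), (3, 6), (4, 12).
136/35 + (-18/7)x + (8/7)x²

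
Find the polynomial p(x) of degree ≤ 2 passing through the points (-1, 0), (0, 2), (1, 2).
-x**2 + x + 2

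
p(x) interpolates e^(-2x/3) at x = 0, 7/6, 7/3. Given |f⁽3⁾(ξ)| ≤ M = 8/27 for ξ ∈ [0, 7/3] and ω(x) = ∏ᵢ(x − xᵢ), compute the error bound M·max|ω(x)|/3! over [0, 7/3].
343*sqrt(3)/19683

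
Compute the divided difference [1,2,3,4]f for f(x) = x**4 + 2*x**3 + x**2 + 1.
12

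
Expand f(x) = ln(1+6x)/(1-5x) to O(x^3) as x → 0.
6*x + 12*x**2 + O(x**3)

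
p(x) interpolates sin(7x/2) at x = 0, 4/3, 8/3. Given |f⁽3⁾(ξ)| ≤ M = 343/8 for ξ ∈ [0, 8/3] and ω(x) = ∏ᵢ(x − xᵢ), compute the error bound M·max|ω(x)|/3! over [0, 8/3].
2744*sqrt(3)/729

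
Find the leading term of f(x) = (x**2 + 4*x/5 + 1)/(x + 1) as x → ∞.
x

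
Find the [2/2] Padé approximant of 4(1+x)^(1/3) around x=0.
(28*x**2/27 + 14*x/3 + 4)/(5*x**2/54 + 5*x/6 + 1)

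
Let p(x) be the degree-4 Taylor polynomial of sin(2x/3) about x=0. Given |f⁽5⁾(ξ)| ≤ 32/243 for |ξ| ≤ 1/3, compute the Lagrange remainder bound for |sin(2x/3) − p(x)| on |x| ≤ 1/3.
4/885735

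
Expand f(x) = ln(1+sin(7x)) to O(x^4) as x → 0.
7*x - 49*x**2/2 + 343*x**3/6 + O(x**4)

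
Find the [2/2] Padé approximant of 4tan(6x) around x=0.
24*x/(1 - 12*x**2)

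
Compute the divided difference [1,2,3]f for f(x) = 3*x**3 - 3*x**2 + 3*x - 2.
15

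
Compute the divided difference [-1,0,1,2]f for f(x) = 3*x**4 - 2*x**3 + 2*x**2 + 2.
4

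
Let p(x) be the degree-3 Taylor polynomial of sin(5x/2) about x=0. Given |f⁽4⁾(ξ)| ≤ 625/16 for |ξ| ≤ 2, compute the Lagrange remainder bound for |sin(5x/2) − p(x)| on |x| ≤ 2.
625/24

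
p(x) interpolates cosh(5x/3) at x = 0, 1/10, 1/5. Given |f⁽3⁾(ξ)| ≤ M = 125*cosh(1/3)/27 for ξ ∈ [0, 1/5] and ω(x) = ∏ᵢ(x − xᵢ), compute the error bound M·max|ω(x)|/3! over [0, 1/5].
sqrt(3)*cosh(1/3)/5832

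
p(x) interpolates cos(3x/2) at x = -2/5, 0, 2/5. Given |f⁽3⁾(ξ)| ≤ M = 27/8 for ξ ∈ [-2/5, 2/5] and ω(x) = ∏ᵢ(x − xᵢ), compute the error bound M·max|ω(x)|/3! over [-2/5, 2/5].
sqrt(3)/125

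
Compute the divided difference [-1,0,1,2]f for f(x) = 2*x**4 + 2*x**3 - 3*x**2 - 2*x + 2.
6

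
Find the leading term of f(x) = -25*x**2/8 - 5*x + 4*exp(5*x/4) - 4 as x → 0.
125*x**3/96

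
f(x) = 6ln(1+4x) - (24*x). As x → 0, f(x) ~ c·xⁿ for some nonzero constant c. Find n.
2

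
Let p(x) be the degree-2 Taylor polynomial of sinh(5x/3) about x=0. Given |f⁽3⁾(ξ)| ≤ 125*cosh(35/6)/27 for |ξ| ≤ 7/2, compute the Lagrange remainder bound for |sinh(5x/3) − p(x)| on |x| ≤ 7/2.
42875*cosh(35/6)/1296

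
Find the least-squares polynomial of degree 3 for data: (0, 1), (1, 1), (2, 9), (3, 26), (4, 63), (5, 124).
52/63 + (22/189)x + (-83/252)x² + (113/108)x³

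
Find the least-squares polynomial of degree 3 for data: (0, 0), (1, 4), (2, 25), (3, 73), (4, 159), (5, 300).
-29/126 + (1079/756)x + (25/18)x² + (223/108)x³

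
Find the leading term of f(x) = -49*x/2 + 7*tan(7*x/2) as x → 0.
2401*x**3/24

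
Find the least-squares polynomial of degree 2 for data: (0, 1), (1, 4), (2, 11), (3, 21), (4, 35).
34/35 + (19/14)x + (25/14)x²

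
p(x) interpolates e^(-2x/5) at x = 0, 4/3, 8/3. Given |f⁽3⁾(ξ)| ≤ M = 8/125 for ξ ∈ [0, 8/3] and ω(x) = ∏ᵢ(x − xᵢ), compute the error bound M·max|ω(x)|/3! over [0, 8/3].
512*sqrt(3)/91125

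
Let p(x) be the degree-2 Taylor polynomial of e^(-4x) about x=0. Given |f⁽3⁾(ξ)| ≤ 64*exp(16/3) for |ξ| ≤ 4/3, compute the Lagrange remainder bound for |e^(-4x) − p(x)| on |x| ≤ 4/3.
2048*exp(16/3)/81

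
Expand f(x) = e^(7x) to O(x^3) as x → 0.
1 + 7*x + 49*x**2/2 + O(x**3)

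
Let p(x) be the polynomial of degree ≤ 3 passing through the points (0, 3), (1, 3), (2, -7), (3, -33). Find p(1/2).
31/8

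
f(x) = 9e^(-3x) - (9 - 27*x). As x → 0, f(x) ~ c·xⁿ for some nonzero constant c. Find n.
2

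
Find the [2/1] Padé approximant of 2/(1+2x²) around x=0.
2 - 4*x**2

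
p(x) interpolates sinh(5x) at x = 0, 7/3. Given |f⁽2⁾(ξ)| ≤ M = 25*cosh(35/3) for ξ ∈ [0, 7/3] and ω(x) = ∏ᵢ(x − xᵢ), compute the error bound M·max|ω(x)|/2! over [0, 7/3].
1225*cosh(35/3)/72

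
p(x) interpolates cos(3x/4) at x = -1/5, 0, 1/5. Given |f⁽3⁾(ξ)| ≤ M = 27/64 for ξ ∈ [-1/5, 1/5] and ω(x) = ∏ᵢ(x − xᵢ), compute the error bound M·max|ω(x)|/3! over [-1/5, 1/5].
sqrt(3)/8000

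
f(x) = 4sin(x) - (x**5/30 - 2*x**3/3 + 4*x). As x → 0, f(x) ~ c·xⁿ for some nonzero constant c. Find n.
7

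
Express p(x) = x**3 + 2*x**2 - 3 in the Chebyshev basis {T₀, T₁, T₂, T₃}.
(-2)T₀ + (3/4)T₁ + T₂ + (1/4)T₃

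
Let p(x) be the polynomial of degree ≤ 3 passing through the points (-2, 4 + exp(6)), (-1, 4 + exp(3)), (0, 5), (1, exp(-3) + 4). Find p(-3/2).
(1 + (59 + 15*exp(3) + 5*exp(6))*exp(3))*exp(-3)/16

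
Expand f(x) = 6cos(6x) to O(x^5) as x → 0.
6 - 108*x**2 + 324*x**4 + O(x**5)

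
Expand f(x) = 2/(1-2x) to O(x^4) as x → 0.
2 + 4*x + 8*x**2 + 16*x**3 + O(x**4)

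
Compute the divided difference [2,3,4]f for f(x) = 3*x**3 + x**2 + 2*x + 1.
28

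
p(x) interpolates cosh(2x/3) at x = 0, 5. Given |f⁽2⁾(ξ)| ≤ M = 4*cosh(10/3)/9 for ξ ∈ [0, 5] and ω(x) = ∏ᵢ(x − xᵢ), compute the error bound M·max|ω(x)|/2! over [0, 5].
25*cosh(10/3)/18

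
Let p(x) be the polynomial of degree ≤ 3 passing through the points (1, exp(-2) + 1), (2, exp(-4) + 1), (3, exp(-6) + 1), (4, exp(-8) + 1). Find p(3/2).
(-5*exp(2) + 1 + 15*exp(4) + 5*exp(6) + 16*exp(8))*exp(-8)/16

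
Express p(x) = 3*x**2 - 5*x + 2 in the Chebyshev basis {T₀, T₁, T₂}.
(7/2)T₀ + (-5)T₁ + (3/2)T₂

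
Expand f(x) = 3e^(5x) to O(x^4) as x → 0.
3 + 15*x + 75*x**2/2 + 125*x**3/2 + O(x**4)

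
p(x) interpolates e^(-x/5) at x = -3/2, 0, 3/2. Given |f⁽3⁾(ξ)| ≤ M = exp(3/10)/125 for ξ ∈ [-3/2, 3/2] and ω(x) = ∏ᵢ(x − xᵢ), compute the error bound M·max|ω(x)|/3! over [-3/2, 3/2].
sqrt(3)*exp(3/10)/1000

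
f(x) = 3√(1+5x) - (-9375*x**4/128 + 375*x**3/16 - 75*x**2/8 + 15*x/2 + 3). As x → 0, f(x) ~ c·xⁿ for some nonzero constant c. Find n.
5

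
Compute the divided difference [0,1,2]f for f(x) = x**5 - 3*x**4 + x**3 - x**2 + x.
-4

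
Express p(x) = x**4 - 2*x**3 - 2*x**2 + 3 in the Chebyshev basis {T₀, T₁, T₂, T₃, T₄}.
(19/8)T₀ + (-3/2)T₁ + (-1/2)T₂ + (-1/2)T₃ + (1/8)T₄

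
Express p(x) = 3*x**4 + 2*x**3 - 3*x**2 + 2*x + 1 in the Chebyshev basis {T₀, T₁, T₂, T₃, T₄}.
(5/8)T₀ + (7/2)T₁ + (1/2)T₃ + (3/8)T₄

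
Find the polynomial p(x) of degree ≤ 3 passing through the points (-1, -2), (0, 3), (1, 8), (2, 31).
3*x**3 + 2*x + 3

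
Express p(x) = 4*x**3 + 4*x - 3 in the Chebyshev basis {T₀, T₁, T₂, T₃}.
(-3)T₀ + (7)T₁ + T₃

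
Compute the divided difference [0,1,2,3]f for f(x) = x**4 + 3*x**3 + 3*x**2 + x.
9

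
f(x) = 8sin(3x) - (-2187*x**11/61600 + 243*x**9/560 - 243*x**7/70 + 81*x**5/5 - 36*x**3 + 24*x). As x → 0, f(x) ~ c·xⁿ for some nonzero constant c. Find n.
13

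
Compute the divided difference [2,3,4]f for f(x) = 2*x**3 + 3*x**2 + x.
21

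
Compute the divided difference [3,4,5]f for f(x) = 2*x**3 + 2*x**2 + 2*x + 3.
26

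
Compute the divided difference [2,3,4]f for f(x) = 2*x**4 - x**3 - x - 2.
101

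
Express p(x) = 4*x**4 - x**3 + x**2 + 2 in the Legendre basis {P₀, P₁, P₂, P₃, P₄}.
(47/15)P₀ + (-3/5)P₁ + (62/21)P₂ + (-2/5)P₃ + (32/35)P₄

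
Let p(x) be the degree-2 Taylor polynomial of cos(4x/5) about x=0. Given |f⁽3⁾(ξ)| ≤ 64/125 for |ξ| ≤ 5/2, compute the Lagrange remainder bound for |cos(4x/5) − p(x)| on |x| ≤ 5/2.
4/3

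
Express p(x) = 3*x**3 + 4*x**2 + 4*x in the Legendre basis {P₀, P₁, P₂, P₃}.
(4/3)P₀ + (29/5)P₁ + (8/3)P₂ + (6/5)P₃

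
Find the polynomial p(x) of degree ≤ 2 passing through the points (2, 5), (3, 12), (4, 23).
2*x**2 - 3*x + 3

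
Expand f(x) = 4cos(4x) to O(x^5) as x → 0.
4 - 32*x**2 + 128*x**4/3 + O(x**5)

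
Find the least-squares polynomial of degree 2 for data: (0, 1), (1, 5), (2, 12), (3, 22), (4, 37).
41/35 + (123/70)x + (25/14)x²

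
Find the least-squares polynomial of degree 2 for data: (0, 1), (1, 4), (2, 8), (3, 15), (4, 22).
34/35 + (151/70)x + (11/14)x²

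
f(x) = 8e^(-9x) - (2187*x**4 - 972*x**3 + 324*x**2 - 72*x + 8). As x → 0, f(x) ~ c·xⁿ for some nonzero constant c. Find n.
5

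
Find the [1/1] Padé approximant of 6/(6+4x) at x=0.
1/(2*x/3 + 1)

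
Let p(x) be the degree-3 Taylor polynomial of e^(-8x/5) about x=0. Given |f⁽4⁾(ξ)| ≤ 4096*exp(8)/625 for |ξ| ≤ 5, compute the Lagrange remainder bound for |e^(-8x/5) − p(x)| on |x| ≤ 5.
512*exp(8)/3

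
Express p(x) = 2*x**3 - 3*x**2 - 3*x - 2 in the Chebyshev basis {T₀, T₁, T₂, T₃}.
(-7/2)T₀ + (-3/2)T₁ + (-3/2)T₂ + (1/2)T₃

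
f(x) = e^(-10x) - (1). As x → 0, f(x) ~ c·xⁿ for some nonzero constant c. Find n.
1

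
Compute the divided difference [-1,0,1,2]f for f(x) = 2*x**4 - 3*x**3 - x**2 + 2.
1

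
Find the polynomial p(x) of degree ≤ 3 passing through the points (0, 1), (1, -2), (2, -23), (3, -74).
-2*x**3 - 3*x**2 + 2*x + 1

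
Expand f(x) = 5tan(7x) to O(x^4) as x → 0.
35*x + 1715*x**3/3 + O(x**4)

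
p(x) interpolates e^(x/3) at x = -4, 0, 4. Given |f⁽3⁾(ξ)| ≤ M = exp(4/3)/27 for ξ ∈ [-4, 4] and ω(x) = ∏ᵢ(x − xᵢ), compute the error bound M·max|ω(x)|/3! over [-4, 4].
64*sqrt(3)*exp(4/3)/729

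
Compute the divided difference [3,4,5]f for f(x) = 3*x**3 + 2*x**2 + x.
38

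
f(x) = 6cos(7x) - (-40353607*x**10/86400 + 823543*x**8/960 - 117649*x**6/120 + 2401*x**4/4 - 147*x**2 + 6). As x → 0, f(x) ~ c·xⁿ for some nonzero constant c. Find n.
12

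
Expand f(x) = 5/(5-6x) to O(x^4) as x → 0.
1 + 6*x/5 + 36*x**2/25 + 216*x**3/125 + O(x**4)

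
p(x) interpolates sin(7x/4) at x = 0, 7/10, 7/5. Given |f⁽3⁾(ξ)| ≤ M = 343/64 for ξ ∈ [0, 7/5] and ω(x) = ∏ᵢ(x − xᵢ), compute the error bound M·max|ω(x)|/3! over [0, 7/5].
117649*sqrt(3)/1728000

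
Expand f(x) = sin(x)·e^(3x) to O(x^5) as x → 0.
x + 3*x**2 + 13*x**3/3 + 4*x**4 + O(x**5)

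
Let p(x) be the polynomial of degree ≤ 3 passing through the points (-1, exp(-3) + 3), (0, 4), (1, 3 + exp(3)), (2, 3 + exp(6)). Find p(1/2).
((-exp(6) + 57 + 9*exp(3))*exp(3) - 1)*exp(-3)/16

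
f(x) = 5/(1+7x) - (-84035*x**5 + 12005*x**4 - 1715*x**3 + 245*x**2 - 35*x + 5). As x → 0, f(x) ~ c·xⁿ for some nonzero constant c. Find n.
6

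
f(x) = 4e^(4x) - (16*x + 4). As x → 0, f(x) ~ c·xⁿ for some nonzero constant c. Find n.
2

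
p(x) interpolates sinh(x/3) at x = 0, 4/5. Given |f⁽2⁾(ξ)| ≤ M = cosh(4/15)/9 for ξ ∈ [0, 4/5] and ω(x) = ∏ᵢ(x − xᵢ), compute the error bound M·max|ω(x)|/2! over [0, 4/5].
2*cosh(4/15)/225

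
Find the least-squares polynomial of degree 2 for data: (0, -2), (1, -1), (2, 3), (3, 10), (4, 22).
-64/35 + (-87/70)x + (25/14)x²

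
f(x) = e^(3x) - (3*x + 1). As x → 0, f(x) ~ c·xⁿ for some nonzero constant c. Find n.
2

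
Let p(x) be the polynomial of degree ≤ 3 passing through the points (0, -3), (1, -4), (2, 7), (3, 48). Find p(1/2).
-31/8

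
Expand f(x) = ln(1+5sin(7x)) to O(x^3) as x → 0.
35*x - 1225*x**2/2 + O(x**3)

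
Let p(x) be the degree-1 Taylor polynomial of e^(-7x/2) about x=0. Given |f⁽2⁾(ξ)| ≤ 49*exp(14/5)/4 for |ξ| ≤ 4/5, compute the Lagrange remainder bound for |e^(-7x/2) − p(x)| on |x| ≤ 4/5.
98*exp(14/5)/25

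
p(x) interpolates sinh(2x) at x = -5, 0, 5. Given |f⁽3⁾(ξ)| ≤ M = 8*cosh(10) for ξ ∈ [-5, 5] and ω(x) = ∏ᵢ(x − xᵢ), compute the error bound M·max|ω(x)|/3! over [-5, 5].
1000*sqrt(3)*cosh(10)/27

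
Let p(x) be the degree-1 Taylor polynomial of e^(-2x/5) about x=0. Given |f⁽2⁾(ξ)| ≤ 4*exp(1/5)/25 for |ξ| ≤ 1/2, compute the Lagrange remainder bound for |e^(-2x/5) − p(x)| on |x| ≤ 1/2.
exp(1/5)/50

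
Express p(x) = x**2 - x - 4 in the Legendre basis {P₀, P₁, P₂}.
(-11/3)P₀ - P₁ + (2/3)P₂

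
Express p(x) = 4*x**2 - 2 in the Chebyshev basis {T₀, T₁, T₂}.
(2)T₂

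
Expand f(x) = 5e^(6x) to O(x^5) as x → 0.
5 + 30*x + 90*x**2 + 180*x**3 + 270*x**4 + O(x**5)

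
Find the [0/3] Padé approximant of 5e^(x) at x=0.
5/(-x**3/6 + x**2/2 - x + 1)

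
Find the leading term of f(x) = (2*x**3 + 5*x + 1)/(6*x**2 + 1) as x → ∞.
x/3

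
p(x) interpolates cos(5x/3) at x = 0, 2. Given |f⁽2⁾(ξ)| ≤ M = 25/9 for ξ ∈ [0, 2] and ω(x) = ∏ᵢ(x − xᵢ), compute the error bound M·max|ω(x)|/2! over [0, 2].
25/18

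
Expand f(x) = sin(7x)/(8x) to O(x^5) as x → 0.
7/8 - 343*x**2/48 + 16807*x**4/960 + O(x**5)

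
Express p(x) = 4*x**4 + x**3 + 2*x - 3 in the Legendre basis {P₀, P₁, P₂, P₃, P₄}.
(-11/5)P₀ + (13/5)P₁ + (16/7)P₂ + (2/5)P₃ + (32/35)P₄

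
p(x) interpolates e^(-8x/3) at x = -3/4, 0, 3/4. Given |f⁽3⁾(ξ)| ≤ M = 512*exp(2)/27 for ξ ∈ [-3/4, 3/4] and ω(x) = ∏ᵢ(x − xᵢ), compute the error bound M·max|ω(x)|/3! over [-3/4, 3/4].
8*sqrt(3)*exp(2)/27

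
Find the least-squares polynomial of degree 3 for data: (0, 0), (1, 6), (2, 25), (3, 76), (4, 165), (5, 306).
11/42 + (139/252)x + (95/42)x² + (71/36)x³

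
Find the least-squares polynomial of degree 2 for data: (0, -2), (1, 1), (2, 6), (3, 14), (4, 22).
-15/7 + (167/70)x + (13/14)x²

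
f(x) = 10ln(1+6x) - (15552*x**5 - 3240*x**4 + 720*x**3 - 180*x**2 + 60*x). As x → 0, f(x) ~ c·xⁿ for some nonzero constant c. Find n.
6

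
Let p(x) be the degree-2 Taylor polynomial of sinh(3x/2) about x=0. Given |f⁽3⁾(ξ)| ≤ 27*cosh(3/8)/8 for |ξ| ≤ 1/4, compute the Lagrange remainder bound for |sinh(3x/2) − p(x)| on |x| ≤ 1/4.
9*cosh(3/8)/1024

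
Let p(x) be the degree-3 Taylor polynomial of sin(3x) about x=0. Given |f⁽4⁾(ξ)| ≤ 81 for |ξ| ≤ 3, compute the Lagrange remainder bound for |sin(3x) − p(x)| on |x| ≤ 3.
2187/8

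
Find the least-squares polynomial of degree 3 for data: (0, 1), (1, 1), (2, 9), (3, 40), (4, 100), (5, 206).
127/126 + (-643/756)x + (-319/252)x² + (52/27)x³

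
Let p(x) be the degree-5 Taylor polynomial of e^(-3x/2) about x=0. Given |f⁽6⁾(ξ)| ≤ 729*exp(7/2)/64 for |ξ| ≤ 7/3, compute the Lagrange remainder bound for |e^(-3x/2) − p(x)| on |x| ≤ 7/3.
117649*exp(7/2)/46080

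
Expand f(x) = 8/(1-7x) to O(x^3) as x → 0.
8 + 56*x + 392*x**2 + O(x**3)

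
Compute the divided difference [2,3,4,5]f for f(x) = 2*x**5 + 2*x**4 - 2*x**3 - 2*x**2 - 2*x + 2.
276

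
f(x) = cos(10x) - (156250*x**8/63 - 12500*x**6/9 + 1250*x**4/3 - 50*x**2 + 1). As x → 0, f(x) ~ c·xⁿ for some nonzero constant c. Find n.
10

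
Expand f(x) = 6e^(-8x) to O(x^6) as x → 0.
6 - 48*x + 192*x**2 - 512*x**3 + 1024*x**4 - 8192*x**5/5 + O(x**6)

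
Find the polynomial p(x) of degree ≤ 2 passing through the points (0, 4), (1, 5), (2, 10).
2*x**2 - x + 4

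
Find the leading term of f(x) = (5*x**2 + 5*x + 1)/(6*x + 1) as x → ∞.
5*x/6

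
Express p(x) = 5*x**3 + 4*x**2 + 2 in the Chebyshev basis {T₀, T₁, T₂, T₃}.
(4)T₀ + (15/4)T₁ + (2)T₂ + (5/4)T₃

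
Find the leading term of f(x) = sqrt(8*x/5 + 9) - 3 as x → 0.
4*x/15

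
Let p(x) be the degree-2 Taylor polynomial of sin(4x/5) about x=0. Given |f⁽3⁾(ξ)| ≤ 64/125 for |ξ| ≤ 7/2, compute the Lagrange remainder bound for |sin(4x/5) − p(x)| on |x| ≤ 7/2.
1372/375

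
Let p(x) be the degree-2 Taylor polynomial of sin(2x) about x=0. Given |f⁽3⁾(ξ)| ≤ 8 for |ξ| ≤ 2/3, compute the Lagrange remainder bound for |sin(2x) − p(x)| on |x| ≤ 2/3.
32/81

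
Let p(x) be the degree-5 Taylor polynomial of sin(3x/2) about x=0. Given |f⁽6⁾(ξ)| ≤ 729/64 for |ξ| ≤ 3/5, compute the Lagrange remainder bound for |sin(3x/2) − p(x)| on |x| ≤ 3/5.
59049/80000000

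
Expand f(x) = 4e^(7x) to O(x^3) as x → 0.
4 + 28*x + 98*x**2 + O(x**3)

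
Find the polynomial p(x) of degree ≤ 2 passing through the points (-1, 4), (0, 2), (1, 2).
x**2 - x + 2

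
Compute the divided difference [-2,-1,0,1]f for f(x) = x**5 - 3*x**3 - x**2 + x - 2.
2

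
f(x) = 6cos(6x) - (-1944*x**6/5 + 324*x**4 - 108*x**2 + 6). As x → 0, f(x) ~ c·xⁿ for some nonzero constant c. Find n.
8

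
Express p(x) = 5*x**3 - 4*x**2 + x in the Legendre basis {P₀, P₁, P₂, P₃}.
(-4/3)P₀ + (4)P₁ + (-8/3)P₂ + (2)P₃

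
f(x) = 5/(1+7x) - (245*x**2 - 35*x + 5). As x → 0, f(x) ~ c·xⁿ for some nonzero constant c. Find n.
3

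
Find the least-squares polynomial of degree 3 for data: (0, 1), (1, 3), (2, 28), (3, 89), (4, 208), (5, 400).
109/126 + (-1507/756)x + (437/252)x² + (79/27)x³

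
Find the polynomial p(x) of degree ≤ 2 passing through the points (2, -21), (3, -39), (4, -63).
-3*x**2 - 3*x - 3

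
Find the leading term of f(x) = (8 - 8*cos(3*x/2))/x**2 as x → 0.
9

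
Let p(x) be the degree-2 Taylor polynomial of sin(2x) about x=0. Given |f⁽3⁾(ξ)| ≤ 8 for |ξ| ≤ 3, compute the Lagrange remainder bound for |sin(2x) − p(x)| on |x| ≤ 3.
36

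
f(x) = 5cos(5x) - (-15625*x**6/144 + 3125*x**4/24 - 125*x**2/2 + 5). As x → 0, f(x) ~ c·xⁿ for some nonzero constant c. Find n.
8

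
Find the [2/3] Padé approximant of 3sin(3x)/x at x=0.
(9 - 189*x**2/20)/(9*x**2/20 + 1)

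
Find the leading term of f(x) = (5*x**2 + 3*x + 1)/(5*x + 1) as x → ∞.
x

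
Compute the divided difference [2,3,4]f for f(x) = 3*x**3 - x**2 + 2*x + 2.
26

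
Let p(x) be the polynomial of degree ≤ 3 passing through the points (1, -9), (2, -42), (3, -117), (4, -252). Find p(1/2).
-21/8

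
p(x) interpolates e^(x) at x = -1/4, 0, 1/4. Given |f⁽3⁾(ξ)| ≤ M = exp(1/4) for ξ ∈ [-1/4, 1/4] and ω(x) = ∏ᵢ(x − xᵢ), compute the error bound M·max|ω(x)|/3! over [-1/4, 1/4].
sqrt(3)*exp(1/4)/1728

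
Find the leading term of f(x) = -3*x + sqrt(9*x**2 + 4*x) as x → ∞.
2/3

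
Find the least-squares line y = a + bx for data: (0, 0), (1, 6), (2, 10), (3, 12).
a = 1, b = 4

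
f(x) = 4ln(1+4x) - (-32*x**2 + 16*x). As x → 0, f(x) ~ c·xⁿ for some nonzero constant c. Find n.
3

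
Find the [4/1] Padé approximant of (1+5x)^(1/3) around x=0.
(625*x**4/243 - 200*x**3/81 + 10*x**2/3 + 16*x/3 + 1)/(11*x/3 + 1)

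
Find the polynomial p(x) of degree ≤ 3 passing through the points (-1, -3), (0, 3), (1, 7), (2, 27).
3*x**3 - x**2 + 2*x + 3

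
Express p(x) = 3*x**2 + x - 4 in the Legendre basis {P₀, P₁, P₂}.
(-3)P₀ + P₁ + (2)P₂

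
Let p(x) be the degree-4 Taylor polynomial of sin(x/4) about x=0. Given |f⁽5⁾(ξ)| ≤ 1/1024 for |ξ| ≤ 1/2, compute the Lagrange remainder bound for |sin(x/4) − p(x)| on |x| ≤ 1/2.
1/3932160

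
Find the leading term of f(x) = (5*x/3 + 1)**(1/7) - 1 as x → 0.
5*x/21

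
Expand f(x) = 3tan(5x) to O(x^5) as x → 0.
15*x + 125*x**3 + O(x**5)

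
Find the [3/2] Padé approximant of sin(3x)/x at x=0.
(3 - 63*x**2/20)/(9*x**2/20 + 1)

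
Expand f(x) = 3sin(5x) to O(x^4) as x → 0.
15*x - 125*x**3/2 + O(x**4)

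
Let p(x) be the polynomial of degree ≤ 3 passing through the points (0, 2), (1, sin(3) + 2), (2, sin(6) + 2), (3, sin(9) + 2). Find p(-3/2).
135*sin(6)/16 - 189*sin(3)/16 - 35*sin(9)/16 + 2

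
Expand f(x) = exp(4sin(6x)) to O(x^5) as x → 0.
1 + 24*x + 288*x**2 + 2160*x**3 + 10368*x**4 + O(x**5)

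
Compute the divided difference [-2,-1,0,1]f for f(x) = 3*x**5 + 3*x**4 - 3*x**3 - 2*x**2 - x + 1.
6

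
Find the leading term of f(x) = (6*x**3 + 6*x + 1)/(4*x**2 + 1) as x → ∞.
3*x/2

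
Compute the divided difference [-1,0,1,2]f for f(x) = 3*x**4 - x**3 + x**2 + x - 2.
5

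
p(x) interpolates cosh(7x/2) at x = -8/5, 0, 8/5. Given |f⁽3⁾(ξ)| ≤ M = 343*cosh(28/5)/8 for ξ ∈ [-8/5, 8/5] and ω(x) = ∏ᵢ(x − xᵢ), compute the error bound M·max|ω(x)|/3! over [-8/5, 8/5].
21952*sqrt(3)*cosh(28/5)/3375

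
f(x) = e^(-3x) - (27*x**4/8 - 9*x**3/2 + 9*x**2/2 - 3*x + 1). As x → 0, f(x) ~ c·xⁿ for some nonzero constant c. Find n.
5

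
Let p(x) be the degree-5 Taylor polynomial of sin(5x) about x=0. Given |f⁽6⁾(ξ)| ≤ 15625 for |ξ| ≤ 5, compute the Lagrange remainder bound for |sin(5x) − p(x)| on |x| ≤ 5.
48828125/144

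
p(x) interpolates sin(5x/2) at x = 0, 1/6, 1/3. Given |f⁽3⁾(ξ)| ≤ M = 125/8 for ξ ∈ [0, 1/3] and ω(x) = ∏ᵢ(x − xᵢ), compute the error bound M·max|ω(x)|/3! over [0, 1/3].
125*sqrt(3)/46656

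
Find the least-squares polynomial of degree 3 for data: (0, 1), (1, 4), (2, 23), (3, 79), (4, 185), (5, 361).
23/21 + (-71/126)x + (17/84)x² + (103/36)x³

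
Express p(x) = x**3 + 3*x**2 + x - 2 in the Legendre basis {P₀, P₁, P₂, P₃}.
-P₀ + (8/5)P₁ + (2)P₂ + (2/5)P₃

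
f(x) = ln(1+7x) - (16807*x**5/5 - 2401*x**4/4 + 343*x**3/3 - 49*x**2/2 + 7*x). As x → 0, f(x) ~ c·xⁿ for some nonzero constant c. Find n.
6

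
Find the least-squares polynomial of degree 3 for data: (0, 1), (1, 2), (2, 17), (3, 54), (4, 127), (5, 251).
46/63 + (124/189)x + (-23/36)x² + (227/108)x³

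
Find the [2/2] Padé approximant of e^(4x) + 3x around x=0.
(37*x**2/3 + 8*x + 1)/(-8*x**2/3 + x + 1)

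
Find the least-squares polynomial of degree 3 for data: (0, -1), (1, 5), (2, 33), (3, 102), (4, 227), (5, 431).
-23/21 + (97/63)x + (71/42)x² + (55/18)x³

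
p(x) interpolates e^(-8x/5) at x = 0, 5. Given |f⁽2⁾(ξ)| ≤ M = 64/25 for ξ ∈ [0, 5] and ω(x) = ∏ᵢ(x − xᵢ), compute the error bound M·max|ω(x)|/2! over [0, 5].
8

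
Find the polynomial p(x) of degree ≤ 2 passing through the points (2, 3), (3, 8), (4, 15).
x**2 - 1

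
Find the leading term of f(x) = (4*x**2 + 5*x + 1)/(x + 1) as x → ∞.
4*x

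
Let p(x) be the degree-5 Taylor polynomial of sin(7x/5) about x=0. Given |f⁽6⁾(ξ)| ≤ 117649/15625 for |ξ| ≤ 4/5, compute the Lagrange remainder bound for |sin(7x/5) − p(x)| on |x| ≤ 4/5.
30118144/10986328125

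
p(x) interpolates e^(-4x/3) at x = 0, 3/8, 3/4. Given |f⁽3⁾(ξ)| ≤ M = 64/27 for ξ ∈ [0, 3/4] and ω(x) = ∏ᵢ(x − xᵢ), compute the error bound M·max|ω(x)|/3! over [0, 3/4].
sqrt(3)/216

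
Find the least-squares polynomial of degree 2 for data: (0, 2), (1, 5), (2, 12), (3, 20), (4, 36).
79/35 + (41/70)x + (27/14)x²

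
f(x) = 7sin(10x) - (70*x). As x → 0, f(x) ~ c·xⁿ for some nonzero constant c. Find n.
3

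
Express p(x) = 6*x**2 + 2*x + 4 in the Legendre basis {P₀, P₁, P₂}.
(6)P₀ + (2)P₁ + (4)P₂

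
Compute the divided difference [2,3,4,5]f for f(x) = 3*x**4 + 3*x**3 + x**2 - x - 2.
45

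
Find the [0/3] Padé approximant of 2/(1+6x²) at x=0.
2/(6*x**2 + 1)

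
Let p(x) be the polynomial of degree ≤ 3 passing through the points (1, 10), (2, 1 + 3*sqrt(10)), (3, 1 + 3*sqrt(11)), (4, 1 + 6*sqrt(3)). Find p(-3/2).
-1485*sqrt(10)/16 - 315*sqrt(3)/8 + 2095/16 + 1155*sqrt(11)/16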